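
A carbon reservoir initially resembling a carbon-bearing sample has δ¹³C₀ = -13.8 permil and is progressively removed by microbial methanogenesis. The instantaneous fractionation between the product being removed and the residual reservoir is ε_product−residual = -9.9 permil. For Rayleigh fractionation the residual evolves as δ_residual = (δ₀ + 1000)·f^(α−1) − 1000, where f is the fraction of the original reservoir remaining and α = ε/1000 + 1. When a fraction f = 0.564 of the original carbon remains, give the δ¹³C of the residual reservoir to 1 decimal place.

-8.2 permil

Rayleigh residual: δ_res = (δ₀ + 1000)·f^(α−1) − 1000
α = ε/1000 + 1 = 0.99010, so α − 1 = -0.00990
f^(α−1) = 0.564^(-0.00990) = 1.005686
δ_res = (-13.8 + 1000) × 1.005686 − 1000 = 991.807 − 1000 = -8.19 permil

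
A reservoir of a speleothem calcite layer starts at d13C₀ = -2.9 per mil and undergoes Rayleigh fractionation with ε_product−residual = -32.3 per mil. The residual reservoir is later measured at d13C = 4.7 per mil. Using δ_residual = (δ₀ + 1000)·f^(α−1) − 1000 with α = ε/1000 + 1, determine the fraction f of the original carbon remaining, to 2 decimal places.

0.79

α − 1 = ε/1000 = -0.0323
(δ_res + 1000)/(δ₀ + 1000) = (4.7 + 1000)/(-2.9 + 1000) = 1004.7/997.1 = 1.007622
f = 1.007622^(1/-0.0323) = exp(ln(1.007622)/-0.0323) = exp(0.00759/-0.0323)
f = exp(-0.2351) = 0.7905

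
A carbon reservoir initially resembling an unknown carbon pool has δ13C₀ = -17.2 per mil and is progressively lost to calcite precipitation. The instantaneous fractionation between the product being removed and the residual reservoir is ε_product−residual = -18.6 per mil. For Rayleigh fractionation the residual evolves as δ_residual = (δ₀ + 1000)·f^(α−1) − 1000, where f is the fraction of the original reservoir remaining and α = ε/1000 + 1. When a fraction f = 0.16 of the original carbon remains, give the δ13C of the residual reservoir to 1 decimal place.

16.9 per mil

Rayleigh residual: δ_res = (δ₀ + 1000)·f^(α−1) − 1000
α = ε/1000 + 1 = 0.98140, so α − 1 = -0.01860
f^(α−1) = 0.16^(-0.01860) = 1.034674
δ_res = (-17.2 + 1000) × 1.034674 − 1000 = 1016.877 − 1000 = 16.88 per mil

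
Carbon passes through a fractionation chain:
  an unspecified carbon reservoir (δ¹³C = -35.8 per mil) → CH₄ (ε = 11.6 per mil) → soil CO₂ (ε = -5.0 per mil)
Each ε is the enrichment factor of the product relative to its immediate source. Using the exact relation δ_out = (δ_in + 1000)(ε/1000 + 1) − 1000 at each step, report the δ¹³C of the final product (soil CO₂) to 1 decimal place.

-29.5 per mil

step 1: δ = (-35.80 + 1000)·(11.6/1000 + 1) − 1000 = -24.62 per mil
step 2: δ = (-24.62 + 1000)·(-5.0/1000 + 1) − 1000 = -29.49 per mil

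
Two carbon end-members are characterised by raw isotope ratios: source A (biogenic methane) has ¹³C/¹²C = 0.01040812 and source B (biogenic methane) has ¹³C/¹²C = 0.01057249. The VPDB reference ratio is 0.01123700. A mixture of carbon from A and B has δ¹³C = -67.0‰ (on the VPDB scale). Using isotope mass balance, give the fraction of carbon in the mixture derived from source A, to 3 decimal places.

0.538

δ_A = (0.01040812/0.01123700 − 1)×1000 = (0.926237 − 1)×1000 = -73.763‰
δ_B = (0.01057249/0.01123700 − 1)×1000 = (0.940864 − 1)×1000 = -59.136‰
f_A = (δ_mix − δ_B)/(δ_A − δ_B) = (-67.0 − (-59.136))/(-73.763 − (-59.136))
f_A = -7.864 / -14.628 = 0.5376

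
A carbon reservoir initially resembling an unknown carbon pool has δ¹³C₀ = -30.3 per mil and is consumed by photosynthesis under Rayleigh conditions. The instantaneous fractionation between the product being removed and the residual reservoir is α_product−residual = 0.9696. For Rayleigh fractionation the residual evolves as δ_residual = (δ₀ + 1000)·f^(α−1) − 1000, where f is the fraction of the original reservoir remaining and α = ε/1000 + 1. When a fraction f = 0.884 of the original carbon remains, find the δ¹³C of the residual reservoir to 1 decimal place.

-26.7 per mil

Rayleigh residual: δ_res = (δ₀ + 1000)·f^(α−1) − 1000
α − 1 = -0.03040
f^(α−1) = 0.884^(-0.03040) = 1.003755
δ_res = (-30.3 + 1000) × 1.003755 − 1000 = 973.342 − 1000 = -26.66 per mil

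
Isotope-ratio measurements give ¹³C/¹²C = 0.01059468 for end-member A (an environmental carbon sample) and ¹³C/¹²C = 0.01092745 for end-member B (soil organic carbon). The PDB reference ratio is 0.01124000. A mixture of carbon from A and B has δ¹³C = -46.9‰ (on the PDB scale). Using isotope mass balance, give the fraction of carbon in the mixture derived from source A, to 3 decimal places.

0.645

δ_A = (0.01059468/0.01124000 − 1)×1000 = (0.942587 − 1)×1000 = -57.413‰
δ_B = (0.01092745/0.01124000 − 1)×1000 = (0.972193 − 1)×1000 = -27.807‰
f_A = (δ_mix − δ_B)/(δ_A − δ_B) = (-46.9 − (-27.807))/(-57.413 − (-27.807))
f_A = -19.093 / -29.606 = 0.6449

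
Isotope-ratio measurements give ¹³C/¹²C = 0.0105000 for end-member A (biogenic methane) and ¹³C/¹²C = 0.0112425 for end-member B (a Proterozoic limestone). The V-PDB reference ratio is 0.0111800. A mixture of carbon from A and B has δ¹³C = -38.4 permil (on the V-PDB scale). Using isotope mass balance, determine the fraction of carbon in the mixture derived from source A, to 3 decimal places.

δ_A = (0.0105000/0.0111800 − 1)×1000 = (0.939177 − 1)×1000 = -60.823 permil
δ_B = (0.0112425/0.0111800 − 1)×1000 = (1.005590 − 1)×1000 = 5.590 permil
f_A = (δ_mix − δ_B)/(δ_A − δ_B) = (-38.4 − (5.590))/(-60.823 − (5.590))
f_A = -43.990 / -66.413 = 0.6624

0.662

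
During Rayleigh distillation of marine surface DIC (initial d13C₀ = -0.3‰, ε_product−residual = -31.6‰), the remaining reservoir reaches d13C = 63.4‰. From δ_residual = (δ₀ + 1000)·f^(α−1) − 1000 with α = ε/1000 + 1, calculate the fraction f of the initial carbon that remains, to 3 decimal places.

α − 1 = ε/1000 = -0.0316
(δ_res + 1000)/(δ₀ + 1000) = (63.4 + 1000)/(-0.3 + 1000) = 1063.4/999.7 = 1.063719
f = 1.063719^(1/-0.0316) = exp(ln(1.063719)/-0.0316) = exp(0.06177/-0.0316)
f = exp(-1.9548) = 0.1416

0.142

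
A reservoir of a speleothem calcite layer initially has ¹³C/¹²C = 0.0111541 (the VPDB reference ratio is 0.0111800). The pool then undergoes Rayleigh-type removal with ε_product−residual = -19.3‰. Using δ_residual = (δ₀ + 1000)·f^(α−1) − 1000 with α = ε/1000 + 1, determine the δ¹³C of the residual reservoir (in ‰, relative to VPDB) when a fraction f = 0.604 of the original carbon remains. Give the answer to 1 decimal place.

δ₀ = (0.0111541/0.0111800 − 1)×1000 = (0.997683 − 1)×1000 = -2.317‰
α − 1 = ε/1000 = -0.0193
f^(α−1) = 0.604^(-0.0193) = 1.009778
δ_res = (-2.317 + 1000) × 1.009778 − 1000 = 1007.439 − 1000 = 7.44‰

7.4‰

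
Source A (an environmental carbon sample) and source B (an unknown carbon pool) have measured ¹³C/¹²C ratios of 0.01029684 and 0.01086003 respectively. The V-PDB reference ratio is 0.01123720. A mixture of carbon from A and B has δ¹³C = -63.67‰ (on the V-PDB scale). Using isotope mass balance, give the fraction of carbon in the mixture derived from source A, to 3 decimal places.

δ_A = (0.01029684/0.01123720 − 1)×1000 = (0.916317 − 1)×1000 = -83.683‰
δ_B = (0.01086003/0.01123720 − 1)×1000 = (0.966436 − 1)×1000 = -33.564‰
f_A = (δ_mix − δ_B)/(δ_A − δ_B) = (-63.67 − (-33.564))/(-83.683 − (-33.564))
f_A = -30.106 / -50.118 = 0.6007

0.601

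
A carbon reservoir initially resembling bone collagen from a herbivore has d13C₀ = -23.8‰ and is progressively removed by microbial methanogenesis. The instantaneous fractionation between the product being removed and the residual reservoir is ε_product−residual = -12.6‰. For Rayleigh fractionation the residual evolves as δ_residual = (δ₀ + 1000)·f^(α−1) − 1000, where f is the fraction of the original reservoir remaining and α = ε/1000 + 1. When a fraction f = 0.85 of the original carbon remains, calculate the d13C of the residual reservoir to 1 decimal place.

-21.8‰

Rayleigh residual: δ_res = (δ₀ + 1000)·f^(α−1) − 1000
α = ε/1000 + 1 = 0.98740, so α − 1 = -0.01260
f^(α−1) = 0.85^(-0.01260) = 1.002050
δ_res = (-23.8 + 1000) × 1.002050 − 1000 = 978.201 − 1000 = -21.80‰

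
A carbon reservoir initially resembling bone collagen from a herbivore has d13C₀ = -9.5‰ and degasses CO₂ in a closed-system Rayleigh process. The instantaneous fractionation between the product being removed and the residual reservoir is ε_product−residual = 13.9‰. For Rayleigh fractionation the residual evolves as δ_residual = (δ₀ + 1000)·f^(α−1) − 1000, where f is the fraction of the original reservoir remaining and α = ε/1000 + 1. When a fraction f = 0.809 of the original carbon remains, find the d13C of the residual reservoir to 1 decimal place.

Rayleigh residual: δ_res = (δ₀ + 1000)·f^(α−1) − 1000
α = ε/1000 + 1 = 1.01390, so α − 1 = 0.01390
f^(α−1) = 0.809^(0.01390) = 0.997058
δ_res = (-9.5 + 1000) × 0.997058 − 1000 = 987.586 − 1000 = -12.41‰

-12.4‰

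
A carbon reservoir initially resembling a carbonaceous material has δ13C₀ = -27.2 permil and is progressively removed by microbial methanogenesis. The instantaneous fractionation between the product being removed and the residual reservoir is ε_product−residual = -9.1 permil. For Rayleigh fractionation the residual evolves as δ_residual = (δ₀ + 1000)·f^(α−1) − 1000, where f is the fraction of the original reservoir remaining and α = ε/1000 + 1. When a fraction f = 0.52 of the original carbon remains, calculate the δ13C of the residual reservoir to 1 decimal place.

Rayleigh residual: δ_res = (δ₀ + 1000)·f^(α−1) − 1000
α = ε/1000 + 1 = 0.99090, so α − 1 = -0.00910
f^(α−1) = 0.52^(-0.00910) = 1.005968
δ_res = (-27.2 + 1000) × 1.005968 − 1000 = 978.606 − 1000 = -21.39 permil

-21.4 permil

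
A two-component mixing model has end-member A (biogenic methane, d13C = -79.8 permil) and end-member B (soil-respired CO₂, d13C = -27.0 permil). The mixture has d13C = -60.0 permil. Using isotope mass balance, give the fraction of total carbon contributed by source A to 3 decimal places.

δ_mix = f_A·δ_A + (1 − f_A)·δ_B  ⇒  f_A = (δ_mix − δ_B)/(δ_A − δ_B)
f_A = (-60.0 − (-27.0)) / (-79.8 − (-27.0))
f_A = -33.0 / -52.8 = 0.6250

0.625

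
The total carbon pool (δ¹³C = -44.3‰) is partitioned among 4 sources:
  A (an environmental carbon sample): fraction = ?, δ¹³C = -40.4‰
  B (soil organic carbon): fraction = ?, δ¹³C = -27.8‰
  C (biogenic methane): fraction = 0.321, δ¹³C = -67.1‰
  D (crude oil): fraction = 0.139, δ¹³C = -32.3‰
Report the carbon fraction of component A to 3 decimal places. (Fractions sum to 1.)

0.259

Let f_A and f_B be the unknown fractions; fractions sum to 1 so f_A + f_B = 0.540.
Mass balance: Σ fᵢ·δᵢ = δ_bulk ⇒ f_A·(-40.4) + f_B·(-27.8) = -44.3 − (-26.029) = -18.271
Substitute f_B = 0.540 − f_A:
f_A·(-40.4 − -27.8) = -18.271 − 0.540×(-27.8) = -3.259
f_A = -3.259 / -12.6 = 0.2587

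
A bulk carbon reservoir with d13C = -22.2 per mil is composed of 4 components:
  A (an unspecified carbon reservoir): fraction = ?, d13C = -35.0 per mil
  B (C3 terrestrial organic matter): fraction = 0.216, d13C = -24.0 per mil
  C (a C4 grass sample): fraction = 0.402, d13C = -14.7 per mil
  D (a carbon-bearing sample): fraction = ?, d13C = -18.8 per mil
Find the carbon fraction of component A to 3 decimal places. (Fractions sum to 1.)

0.242

Let f_A and f_D be the unknown fractions; fractions sum to 1 so f_A + f_D = 0.382.
Mass balance: Σ fᵢ·δᵢ = δ_bulk ⇒ f_A·(-35.0) + f_D·(-18.8) = -22.2 − (-11.093) = -11.107
Substitute f_D = 0.382 − f_A:
f_A·(-35.0 − -18.8) = -11.107 − 0.382×(-18.8) = -3.925
f_A = -3.925 / -16.2 = 0.2423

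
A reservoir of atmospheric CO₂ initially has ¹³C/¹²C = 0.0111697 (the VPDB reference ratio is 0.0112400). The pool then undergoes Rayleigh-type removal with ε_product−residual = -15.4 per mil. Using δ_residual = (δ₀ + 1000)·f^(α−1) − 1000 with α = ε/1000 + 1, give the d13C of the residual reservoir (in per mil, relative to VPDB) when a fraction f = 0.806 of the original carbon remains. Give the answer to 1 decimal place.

-2.9 per mil

δ₀ = (0.0111697/0.0112400 − 1)×1000 = (0.993746 − 1)×1000 = -6.254 per mil
α − 1 = ε/1000 = -0.0154
f^(α−1) = 0.806^(-0.0154) = 1.003327
δ_res = (-6.254 + 1000) × 1.003327 − 1000 = 997.052 − 1000 = -2.95 per mil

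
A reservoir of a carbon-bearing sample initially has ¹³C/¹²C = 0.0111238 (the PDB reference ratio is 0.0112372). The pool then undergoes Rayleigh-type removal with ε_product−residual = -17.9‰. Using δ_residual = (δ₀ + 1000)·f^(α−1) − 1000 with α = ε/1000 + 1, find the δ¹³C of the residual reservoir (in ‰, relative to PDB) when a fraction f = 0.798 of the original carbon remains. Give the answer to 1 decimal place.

δ₀ = (0.0111238/0.0112372 − 1)×1000 = (0.989909 − 1)×1000 = -10.091‰
α − 1 = ε/1000 = -0.0179
f^(α−1) = 0.798^(-0.0179) = 1.004047
δ_res = (-10.091 + 1000) × 1.004047 − 1000 = 993.915 − 1000 = -6.09‰

-6.1‰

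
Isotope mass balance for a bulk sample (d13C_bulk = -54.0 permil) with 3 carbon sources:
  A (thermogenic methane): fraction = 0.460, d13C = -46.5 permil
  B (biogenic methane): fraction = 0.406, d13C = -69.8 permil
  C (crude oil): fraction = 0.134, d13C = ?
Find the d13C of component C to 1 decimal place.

Isotope mass balance: δ_bulk = Σ fᵢ·δᵢ.
-54.0 = 0.460×(-46.5) + 0.406×(-69.8) + 0.134×δ_C
0.134·δ_C = -54.0 − (-49.729) = -4.271
δ_C = -4.271 / 0.134 = -31.87 permil

-31.9 permil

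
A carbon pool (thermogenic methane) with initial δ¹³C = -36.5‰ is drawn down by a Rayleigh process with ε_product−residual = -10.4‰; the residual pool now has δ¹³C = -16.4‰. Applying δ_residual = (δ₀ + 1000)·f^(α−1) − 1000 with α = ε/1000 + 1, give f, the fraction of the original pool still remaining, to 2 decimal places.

0.14

α − 1 = ε/1000 = -0.0104
(δ_res + 1000)/(δ₀ + 1000) = (-16.4 + 1000)/(-36.5 + 1000) = 983.6/963.5 = 1.020861
f = 1.020861^(1/-0.0104) = exp(ln(1.020861)/-0.0104) = exp(0.02065/-0.0104)
f = exp(-1.9853) = 0.1373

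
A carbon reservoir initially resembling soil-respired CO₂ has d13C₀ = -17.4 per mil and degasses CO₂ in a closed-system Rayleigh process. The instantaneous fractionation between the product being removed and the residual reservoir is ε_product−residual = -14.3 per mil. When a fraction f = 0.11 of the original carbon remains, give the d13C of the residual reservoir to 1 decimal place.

14.1 per mil

Rayleigh residual: δ_res = (δ₀ + 1000)·f^(α−1) − 1000
α = ε/1000 + 1 = 0.98570, so α − 1 = -0.01430
f^(α−1) = 0.11^(-0.01430) = 1.032067
δ_res = (-17.4 + 1000) × 1.032067 − 1000 = 1014.109 − 1000 = 14.11 per mil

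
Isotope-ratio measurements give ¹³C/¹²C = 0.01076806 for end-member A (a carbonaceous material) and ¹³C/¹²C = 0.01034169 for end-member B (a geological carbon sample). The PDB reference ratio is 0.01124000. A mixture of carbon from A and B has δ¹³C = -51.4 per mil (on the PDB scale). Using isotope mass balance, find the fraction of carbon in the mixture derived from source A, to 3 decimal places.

δ_A = (0.01076806/0.01124000 − 1)×1000 = (0.958012 − 1)×1000 = -41.988 per mil
δ_B = (0.01034169/0.01124000 − 1)×1000 = (0.920079 − 1)×1000 = -79.921 per mil
f_A = (δ_mix − δ_B)/(δ_A − δ_B) = (-51.4 − (-79.921))/(-41.988 − (-79.921))
f_A = 28.521 / 37.933 = 0.7519

0.752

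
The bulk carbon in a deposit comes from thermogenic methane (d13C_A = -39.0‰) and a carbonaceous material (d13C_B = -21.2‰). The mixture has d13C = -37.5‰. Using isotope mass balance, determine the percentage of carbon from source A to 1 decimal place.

δ_mix = f_A·δ_A + (1 − f_A)·δ_B  ⇒  f_A = (δ_mix − δ_B)/(δ_A − δ_B)
f_A = (-37.5 − (-21.2)) / (-39.0 − (-21.2))
f_A = -16.3 / -17.8 = 0.9157

91.6%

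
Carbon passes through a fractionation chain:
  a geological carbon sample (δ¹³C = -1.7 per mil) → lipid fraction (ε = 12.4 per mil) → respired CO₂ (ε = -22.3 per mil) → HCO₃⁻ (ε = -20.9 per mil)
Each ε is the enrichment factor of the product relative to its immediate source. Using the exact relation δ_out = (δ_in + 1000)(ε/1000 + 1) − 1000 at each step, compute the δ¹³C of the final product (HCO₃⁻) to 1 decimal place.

-32.5 per mil

step 1: δ = (-1.70 + 1000)·(12.4/1000 + 1) − 1000 = 10.68 per mil
step 2: δ = (10.68 + 1000)·(-22.3/1000 + 1) − 1000 = -11.86 per mil
step 3: δ = (-11.86 + 1000)·(-20.9/1000 + 1) − 1000 = -32.51 per mil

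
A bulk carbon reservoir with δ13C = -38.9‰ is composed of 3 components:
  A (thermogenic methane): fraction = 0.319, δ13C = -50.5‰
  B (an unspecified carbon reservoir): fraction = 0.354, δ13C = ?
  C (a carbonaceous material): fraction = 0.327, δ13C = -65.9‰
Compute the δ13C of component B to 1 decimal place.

-3.5‰

Isotope mass balance: δ_bulk = Σ fᵢ·δᵢ.
-38.9 = 0.319×(-50.5) + 0.354×δ_B + 0.327×(-65.9)
0.354·δ_B = -38.9 − (-37.659) = -1.241
δ_B = -1.241 / 0.354 = -3.51‰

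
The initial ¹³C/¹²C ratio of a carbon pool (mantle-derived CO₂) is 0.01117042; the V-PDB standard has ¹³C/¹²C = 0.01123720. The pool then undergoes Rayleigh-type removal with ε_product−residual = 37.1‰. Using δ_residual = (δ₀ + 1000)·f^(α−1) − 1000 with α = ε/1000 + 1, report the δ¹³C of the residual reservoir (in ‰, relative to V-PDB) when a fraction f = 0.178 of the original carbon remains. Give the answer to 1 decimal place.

-67.6‰

δ₀ = (0.01117042/0.01123720 − 1)×1000 = (0.994057 − 1)×1000 = -5.943‰
α − 1 = ε/1000 = 0.0371
f^(α−1) = 0.178^(0.0371) = 0.937974
δ_res = (-5.943 + 1000) × 0.937974 − 1000 = 932.399 − 1000 = -67.60‰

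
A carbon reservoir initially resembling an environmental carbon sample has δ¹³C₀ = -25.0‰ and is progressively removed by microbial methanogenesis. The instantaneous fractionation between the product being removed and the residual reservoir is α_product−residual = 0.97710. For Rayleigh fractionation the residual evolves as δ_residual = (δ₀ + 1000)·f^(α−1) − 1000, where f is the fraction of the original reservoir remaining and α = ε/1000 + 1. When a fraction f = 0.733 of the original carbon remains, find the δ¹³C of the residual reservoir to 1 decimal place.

-18.0‰

Rayleigh residual: δ_res = (δ₀ + 1000)·f^(α−1) − 1000
α − 1 = -0.02290
f^(α−1) = 0.733^(-0.02290) = 1.007138
δ_res = (-25.0 + 1000) × 1.007138 − 1000 = 981.960 − 1000 = -18.04‰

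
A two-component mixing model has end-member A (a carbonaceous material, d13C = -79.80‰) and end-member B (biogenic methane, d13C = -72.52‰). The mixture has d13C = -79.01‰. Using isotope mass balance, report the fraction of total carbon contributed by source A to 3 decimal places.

0.891

δ_mix = f_A·δ_A + (1 − f_A)·δ_B  ⇒  f_A = (δ_mix − δ_B)/(δ_A − δ_B)
f_A = (-79.01 − (-72.52)) / (-79.80 − (-72.52))
f_A = -6.49 / -7.28 = 0.8915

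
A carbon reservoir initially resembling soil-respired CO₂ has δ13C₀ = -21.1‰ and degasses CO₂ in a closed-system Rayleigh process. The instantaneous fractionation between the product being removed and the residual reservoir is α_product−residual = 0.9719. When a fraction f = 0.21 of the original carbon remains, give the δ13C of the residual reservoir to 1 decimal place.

Rayleigh residual: δ_res = (δ₀ + 1000)·f^(α−1) − 1000
α − 1 = -0.02810
f^(α−1) = 0.21^(-0.02810) = 1.044830
δ_res = (-21.1 + 1000) × 1.044830 − 1000 = 1022.784 − 1000 = 22.78‰

22.8‰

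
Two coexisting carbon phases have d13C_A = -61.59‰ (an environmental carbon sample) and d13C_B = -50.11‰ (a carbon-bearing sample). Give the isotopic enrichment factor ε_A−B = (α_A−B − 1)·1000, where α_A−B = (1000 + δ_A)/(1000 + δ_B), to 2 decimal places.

-12.09‰

α_A−B = (1000 + -61.59) / (1000 + -50.11) = 938.41 / 949.89 = 0.987914
ε_A−B = (0.987914 − 1) × 1000 = -12.086‰
(The approximation ε ≈ δ_A − δ_B would give -11.48‰.)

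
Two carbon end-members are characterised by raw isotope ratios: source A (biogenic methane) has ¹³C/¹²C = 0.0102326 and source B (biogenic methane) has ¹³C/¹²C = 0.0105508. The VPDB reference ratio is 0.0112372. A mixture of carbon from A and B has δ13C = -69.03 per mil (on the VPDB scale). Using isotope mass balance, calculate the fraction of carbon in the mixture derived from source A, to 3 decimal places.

0.281

δ_A = (0.0102326/0.0112372 − 1)×1000 = (0.910601 − 1)×1000 = -89.399 per mil
δ_B = (0.0105508/0.0112372 − 1)×1000 = (0.938917 − 1)×1000 = -61.083 per mil
f_A = (δ_mix − δ_B)/(δ_A − δ_B) = (-69.03 − (-61.083))/(-89.399 − (-61.083))
f_A = -7.947 / -28.317 = 0.2807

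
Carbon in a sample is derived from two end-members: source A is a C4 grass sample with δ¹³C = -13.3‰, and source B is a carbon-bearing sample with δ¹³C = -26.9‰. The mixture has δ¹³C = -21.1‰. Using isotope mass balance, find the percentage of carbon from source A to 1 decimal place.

δ_mix = f_A·δ_A + (1 − f_A)·δ_B  ⇒  f_A = (δ_mix − δ_B)/(δ_A − δ_B)
f_A = (-21.1 − (-26.9)) / (-13.3 − (-26.9))
f_A = 5.8 / 13.6 = 0.4265

42.6%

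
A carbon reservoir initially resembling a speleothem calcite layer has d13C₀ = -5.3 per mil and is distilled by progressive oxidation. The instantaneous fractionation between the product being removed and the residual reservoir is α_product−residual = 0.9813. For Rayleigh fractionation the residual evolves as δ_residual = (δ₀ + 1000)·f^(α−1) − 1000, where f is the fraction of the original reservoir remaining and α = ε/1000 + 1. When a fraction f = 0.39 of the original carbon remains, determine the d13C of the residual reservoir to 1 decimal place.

Rayleigh residual: δ_res = (δ₀ + 1000)·f^(α−1) − 1000
α − 1 = -0.01870
f^(α−1) = 0.39^(-0.01870) = 1.017764
δ_res = (-5.3 + 1000) × 1.017764 − 1000 = 1012.370 − 1000 = 12.37 per mil

12.4 per mil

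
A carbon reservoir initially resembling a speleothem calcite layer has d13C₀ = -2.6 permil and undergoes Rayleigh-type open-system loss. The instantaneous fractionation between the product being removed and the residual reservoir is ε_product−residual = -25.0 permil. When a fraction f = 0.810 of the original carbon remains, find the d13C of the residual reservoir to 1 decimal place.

2.7 permil

Rayleigh residual: δ_res = (δ₀ + 1000)·f^(α−1) − 1000
α = ε/1000 + 1 = 0.97500, so α − 1 = -0.02500
f^(α−1) = 0.810^(-0.02500) = 1.005282
δ_res = (-2.6 + 1000) × 1.005282 − 1000 = 1002.668 − 1000 = 2.67 permil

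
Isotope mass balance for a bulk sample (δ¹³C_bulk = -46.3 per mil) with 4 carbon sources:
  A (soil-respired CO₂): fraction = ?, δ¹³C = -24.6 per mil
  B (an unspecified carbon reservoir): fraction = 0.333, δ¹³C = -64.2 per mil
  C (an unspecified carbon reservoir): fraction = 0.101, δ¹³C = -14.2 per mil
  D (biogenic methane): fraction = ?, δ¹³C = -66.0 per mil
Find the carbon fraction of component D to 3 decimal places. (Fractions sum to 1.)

0.231

Let f_D and f_A be the unknown fractions; fractions sum to 1 so f_D + f_A = 0.566.
Mass balance: Σ fᵢ·δᵢ = δ_bulk ⇒ f_D·(-66.0) + f_A·(-24.6) = -46.3 − (-22.813) = -23.487
Substitute f_A = 0.566 − f_D:
f_D·(-66.0 − -24.6) = -23.487 − 0.566×(-24.6) = -9.564
f_D = -9.564 / -41.4 = 0.2310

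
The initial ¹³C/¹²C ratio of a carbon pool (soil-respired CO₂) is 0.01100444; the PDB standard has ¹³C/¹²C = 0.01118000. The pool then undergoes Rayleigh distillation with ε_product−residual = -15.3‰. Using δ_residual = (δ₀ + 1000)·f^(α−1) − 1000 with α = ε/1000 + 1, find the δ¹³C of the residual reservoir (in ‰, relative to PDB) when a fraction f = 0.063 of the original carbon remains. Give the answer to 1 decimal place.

δ₀ = (0.01100444/0.01118000 − 1)×1000 = (0.984297 − 1)×1000 = -15.703‰
α − 1 = ε/1000 = -0.0153
f^(α−1) = 0.063^(-0.0153) = 1.043206
δ_res = (-15.703 + 1000) × 1.043206 − 1000 = 1026.825 − 1000 = 26.82‰

26.8‰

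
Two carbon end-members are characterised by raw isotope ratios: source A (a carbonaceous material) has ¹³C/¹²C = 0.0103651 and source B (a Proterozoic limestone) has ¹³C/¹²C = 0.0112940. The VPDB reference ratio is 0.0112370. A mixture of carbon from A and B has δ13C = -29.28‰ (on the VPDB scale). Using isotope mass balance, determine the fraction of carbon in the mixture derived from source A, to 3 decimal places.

0.416

δ_A = (0.0103651/0.0112370 − 1)×1000 = (0.922408 − 1)×1000 = -77.592‰
δ_B = (0.0112940/0.0112370 − 1)×1000 = (1.005073 − 1)×1000 = 5.073‰
f_A = (δ_mix − δ_B)/(δ_A − δ_B) = (-29.28 − (5.073))/(-77.592 − (5.073))
f_A = -34.353 / -82.664 = 0.4156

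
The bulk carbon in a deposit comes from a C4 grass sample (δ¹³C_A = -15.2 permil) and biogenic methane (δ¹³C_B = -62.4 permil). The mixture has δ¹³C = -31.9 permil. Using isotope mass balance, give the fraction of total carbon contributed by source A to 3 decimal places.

0.646

δ_mix = f_A·δ_A + (1 − f_A)·δ_B  ⇒  f_A = (δ_mix − δ_B)/(δ_A − δ_B)
f_A = (-31.9 − (-62.4)) / (-15.2 − (-62.4))
f_A = 30.5 / 47.2 = 0.6462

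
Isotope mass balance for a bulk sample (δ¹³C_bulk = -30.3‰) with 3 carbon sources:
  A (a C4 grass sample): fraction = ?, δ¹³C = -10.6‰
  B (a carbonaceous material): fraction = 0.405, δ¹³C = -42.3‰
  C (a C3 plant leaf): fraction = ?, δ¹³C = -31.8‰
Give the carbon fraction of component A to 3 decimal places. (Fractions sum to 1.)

Let f_A and f_C be the unknown fractions; fractions sum to 1 so f_A + f_C = 0.595.
Mass balance: Σ fᵢ·δᵢ = δ_bulk ⇒ f_A·(-10.6) + f_C·(-31.8) = -30.3 − (-17.131) = -13.169
Substitute f_C = 0.595 − f_A:
f_A·(-10.6 − -31.8) = -13.169 − 0.595×(-31.8) = 5.752
f_A = 5.752 / 21.2 = 0.2713

0.271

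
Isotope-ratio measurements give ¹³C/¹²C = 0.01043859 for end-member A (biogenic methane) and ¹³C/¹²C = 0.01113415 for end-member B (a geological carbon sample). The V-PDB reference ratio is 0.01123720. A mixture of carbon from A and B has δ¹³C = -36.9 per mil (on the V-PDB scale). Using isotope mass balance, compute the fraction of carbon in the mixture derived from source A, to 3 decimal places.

0.448

δ_A = (0.01043859/0.01123720 − 1)×1000 = (0.928932 − 1)×1000 = -71.068 per mil
δ_B = (0.01113415/0.01123720 − 1)×1000 = (0.990830 − 1)×1000 = -9.170 per mil
f_A = (δ_mix − δ_B)/(δ_A − δ_B) = (-36.9 − (-9.170))/(-71.068 − (-9.170))
f_A = -27.730 / -61.898 = 0.4480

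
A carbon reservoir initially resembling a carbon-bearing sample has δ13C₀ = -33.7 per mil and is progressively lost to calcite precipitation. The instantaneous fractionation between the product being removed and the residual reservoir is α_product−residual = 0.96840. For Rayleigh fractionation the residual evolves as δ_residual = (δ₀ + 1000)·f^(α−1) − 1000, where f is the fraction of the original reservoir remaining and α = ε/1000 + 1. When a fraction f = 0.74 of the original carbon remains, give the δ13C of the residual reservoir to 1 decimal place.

-24.5 per mil

Rayleigh residual: δ_res = (δ₀ + 1000)·f^(α−1) − 1000
α − 1 = -0.03160
f^(α−1) = 0.74^(-0.03160) = 1.009560
δ_res = (-33.7 + 1000) × 1.009560 − 1000 = 975.538 − 1000 = -24.46 per mil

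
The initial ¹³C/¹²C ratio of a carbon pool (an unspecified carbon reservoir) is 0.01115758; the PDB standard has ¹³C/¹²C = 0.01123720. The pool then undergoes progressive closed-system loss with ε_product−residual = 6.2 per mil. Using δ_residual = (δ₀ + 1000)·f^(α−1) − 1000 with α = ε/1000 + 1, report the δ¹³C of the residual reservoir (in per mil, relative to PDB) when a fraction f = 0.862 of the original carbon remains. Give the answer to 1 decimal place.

δ₀ = (0.01115758/0.01123720 − 1)×1000 = (0.992915 − 1)×1000 = -7.085 per mil
α − 1 = ε/1000 = 0.0062
f^(α−1) = 0.862^(0.0062) = 0.999080
δ_res = (-7.085 + 1000) × 0.999080 − 1000 = 992.001 − 1000 = -8.00 per mil

-8.0 per mil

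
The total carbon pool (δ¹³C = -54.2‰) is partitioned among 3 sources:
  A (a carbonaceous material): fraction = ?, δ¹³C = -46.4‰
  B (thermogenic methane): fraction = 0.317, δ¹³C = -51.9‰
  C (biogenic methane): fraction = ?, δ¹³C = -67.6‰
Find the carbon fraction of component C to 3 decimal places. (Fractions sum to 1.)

0.286

Let f_C and f_A be the unknown fractions; fractions sum to 1 so f_C + f_A = 0.683.
Mass balance: Σ fᵢ·δᵢ = δ_bulk ⇒ f_C·(-67.6) + f_A·(-46.4) = -54.2 − (-16.452) = -37.748
Substitute f_A = 0.683 − f_C:
f_C·(-67.6 − -46.4) = -37.748 − 0.683×(-46.4) = -6.056
f_C = -6.056 / -21.2 = 0.2857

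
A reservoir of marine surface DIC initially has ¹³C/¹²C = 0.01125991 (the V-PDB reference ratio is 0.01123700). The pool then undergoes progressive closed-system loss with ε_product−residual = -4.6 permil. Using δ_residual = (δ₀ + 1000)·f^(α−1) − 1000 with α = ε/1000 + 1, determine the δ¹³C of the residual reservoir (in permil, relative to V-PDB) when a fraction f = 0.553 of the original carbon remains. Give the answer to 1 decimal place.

δ₀ = (0.01125991/0.01123700 − 1)×1000 = (1.002039 − 1)×1000 = 2.039 permil
α − 1 = ε/1000 = -0.0046
f^(α−1) = 0.553^(-0.0046) = 1.002729
δ_res = (2.039 + 1000) × 1.002729 − 1000 = 1004.773 − 1000 = 4.77 permil

4.8 permil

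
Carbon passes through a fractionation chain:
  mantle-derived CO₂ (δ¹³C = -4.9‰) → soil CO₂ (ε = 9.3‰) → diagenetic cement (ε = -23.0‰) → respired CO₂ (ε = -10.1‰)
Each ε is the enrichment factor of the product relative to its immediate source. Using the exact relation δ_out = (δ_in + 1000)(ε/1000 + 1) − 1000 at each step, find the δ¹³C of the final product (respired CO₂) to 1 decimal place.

step 1: δ = (-4.90 + 1000)·(9.3/1000 + 1) − 1000 = 4.35‰
step 2: δ = (4.35 + 1000)·(-23.0/1000 + 1) − 1000 = -18.75‰
step 3: δ = (-18.75 + 1000)·(-10.1/1000 + 1) − 1000 = -28.66‰

-28.7‰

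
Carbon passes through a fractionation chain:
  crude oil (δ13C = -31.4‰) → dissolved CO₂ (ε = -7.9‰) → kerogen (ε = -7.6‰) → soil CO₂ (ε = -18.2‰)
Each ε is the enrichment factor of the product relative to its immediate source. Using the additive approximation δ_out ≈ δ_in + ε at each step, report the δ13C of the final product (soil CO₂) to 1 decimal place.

-65.1‰

step 1: δ ≈ -31.4 + (-7.9) = -39.3‰
step 2: δ ≈ -39.3 + (-7.6) = -46.9‰
step 3: δ ≈ -46.9 + (-18.2) = -65.1‰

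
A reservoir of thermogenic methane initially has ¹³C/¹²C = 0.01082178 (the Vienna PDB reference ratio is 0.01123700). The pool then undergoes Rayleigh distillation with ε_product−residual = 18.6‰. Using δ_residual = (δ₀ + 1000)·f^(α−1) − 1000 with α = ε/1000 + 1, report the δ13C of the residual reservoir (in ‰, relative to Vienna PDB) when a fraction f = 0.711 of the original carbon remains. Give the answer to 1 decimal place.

δ₀ = (0.01082178/0.01123700 − 1)×1000 = (0.963049 − 1)×1000 = -36.951‰
α − 1 = ε/1000 = 0.0186
f^(α−1) = 0.711^(0.0186) = 0.993676
δ_res = (-36.951 + 1000) × 0.993676 − 1000 = 956.958 − 1000 = -43.04‰

-43.0‰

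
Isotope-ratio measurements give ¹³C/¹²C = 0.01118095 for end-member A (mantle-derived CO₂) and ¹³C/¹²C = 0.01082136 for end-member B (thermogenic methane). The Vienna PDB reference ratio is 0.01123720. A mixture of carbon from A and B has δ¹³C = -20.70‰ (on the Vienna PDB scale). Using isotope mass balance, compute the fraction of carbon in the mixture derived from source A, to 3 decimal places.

δ_A = (0.01118095/0.01123720 − 1)×1000 = (0.994994 − 1)×1000 = -5.006‰
δ_B = (0.01082136/0.01123720 − 1)×1000 = (0.962994 − 1)×1000 = -37.006‰
f_A = (δ_mix − δ_B)/(δ_A − δ_B) = (-20.70 − (-37.006))/(-5.006 − (-37.006))
f_A = 16.306 / 32.000 = 0.5096

0.510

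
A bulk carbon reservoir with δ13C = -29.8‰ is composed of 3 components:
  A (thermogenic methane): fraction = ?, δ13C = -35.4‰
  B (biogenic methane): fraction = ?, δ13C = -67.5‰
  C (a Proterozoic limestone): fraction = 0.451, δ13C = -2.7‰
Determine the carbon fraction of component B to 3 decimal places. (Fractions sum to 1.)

Let f_B and f_A be the unknown fractions; fractions sum to 1 so f_B + f_A = 0.549.
Mass balance: Σ fᵢ·δᵢ = δ_bulk ⇒ f_B·(-67.5) + f_A·(-35.4) = -29.8 − (-1.218) = -28.582
Substitute f_A = 0.549 − f_B:
f_B·(-67.5 − -35.4) = -28.582 − 0.549×(-35.4) = -9.148
f_B = -9.148 / -32.1 = 0.2850

0.285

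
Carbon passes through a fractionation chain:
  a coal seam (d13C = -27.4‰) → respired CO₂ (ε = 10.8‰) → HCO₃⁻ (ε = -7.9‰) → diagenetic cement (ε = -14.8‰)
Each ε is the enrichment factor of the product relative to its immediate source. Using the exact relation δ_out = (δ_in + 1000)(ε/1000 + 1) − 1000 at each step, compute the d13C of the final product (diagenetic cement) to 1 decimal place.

-39.1‰

step 1: δ = (-27.40 + 1000)·(10.8/1000 + 1) − 1000 = -16.90‰
step 2: δ = (-16.90 + 1000)·(-7.9/1000 + 1) − 1000 = -24.66‰
step 3: δ = (-24.66 + 1000)·(-14.8/1000 + 1) − 1000 = -39.10‰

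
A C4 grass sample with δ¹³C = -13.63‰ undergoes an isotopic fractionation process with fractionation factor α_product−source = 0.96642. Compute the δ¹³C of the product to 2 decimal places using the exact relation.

δ_product = (δ_source + 1000)·α − 1000
δ_product = (-13.63 + 1000) × 0.96642 − 1000
δ_product = 953.248 − 1000 = -46.752‰

-46.75‰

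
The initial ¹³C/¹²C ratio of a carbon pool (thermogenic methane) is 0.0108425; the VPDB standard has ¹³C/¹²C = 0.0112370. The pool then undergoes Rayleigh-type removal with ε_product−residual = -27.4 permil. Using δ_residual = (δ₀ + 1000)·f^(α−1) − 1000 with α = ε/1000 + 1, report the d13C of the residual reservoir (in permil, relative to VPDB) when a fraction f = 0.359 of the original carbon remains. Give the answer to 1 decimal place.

-7.6 permil

δ₀ = (0.0108425/0.0112370 − 1)×1000 = (0.964893 − 1)×1000 = -35.107 permil
α − 1 = ε/1000 = -0.0274
f^(α−1) = 0.359^(-0.0274) = 1.028467
δ_res = (-35.107 + 1000) × 1.028467 − 1000 = 992.360 − 1000 = -7.64 permil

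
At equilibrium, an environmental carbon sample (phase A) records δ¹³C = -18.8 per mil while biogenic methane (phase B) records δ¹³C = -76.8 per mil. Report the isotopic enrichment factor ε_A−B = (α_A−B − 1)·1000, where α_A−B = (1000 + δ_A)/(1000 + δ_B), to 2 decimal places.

α_A−B = (1000 + -18.8) / (1000 + -76.8) = 981.2 / 923.2 = 1.062825
ε_A−B = (1.062825 − 1) × 1000 = 62.825 per mil
(The approximation ε ≈ δ_A − δ_B would give 58.0 per mil.)

62.82 per mil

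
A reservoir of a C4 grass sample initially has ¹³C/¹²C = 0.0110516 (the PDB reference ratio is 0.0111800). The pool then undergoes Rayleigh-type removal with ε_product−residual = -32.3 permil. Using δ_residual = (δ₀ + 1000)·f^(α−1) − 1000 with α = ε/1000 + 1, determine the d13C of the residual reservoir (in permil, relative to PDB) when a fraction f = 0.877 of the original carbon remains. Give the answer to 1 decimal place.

-7.3 permil

δ₀ = (0.0110516/0.0111800 − 1)×1000 = (0.988515 − 1)×1000 = -11.485 permil
α − 1 = ε/1000 = -0.0323
f^(α−1) = 0.877^(-0.0323) = 1.004248
δ_res = (-11.485 + 1000) × 1.004248 − 1000 = 992.715 − 1000 = -7.29 permil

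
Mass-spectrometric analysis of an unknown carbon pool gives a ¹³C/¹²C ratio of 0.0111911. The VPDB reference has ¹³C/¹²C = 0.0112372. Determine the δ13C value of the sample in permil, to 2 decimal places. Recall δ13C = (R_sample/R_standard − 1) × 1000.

δ13C = (R_sample / R_standard − 1) × 1000
R_sample / R_standard = 0.0111911 / 0.0112372 = 0.995898
δ13C = (0.995898 − 1) × 1000 = -4.102 permil

-4.10 permil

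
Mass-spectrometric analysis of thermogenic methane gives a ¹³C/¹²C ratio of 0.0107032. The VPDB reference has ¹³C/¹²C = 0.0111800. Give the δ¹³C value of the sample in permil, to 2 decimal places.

-42.65 permil

δ¹³C = (R_sample / R_standard − 1) × 1000
R_sample / R_standard = 0.0107032 / 0.0111800 = 0.957352
δ¹³C = (0.957352 − 1) × 1000 = -42.648 permil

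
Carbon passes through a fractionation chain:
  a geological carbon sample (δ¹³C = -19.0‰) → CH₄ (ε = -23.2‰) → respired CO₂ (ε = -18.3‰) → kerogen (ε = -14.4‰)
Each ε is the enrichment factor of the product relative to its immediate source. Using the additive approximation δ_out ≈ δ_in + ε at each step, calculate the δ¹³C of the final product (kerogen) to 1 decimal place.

-74.9‰

step 1: δ ≈ -19.0 + (-23.2) = -42.2‰
step 2: δ ≈ -42.2 + (-18.3) = -60.5‰
step 3: δ ≈ -60.5 + (-14.4) = -74.9‰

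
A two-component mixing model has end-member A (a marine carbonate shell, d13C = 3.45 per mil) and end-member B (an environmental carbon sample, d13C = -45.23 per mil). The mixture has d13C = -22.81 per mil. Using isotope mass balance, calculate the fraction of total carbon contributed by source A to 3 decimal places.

δ_mix = f_A·δ_A + (1 − f_A)·δ_B  ⇒  f_A = (δ_mix − δ_B)/(δ_A − δ_B)
f_A = (-22.81 − (-45.23)) / (3.45 − (-45.23))
f_A = 22.42 / 48.68 = 0.4606

0.461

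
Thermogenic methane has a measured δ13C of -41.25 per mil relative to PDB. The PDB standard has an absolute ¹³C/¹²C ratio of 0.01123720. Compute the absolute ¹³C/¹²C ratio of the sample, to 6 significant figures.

0.0107737

R_sample = R_standard × (δ13C/1000 + 1)
R_sample = 0.01123720 × (-41.25/1000 + 1) = 0.01123720 × 0.958750
R_sample = 0.0107737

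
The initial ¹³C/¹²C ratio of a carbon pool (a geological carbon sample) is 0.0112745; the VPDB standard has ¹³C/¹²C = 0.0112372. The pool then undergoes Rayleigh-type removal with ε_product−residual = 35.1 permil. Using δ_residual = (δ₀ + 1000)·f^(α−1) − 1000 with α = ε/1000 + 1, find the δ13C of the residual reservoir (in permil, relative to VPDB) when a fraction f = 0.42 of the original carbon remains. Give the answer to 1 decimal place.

-26.8 permil

δ₀ = (0.0112745/0.0112372 − 1)×1000 = (1.003319 − 1)×1000 = 3.319 permil
α − 1 = ε/1000 = 0.0351
f^(α−1) = 0.42^(0.0351) = 0.970010
δ_res = (3.319 + 1000) × 0.970010 − 1000 = 973.229 − 1000 = -26.77 permil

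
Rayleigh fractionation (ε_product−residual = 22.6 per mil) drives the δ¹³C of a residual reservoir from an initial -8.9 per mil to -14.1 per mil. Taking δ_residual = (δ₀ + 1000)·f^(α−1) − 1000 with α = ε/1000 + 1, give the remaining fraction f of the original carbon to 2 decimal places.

α − 1 = ε/1000 = 0.0226
(δ_res + 1000)/(δ₀ + 1000) = (-14.1 + 1000)/(-8.9 + 1000) = 985.9/991.1 = 0.994753
f = 0.994753^(1/0.0226) = exp(ln(0.994753)/0.0226) = exp(-0.00526/0.0226)
f = exp(-0.2328) = 0.7923

0.79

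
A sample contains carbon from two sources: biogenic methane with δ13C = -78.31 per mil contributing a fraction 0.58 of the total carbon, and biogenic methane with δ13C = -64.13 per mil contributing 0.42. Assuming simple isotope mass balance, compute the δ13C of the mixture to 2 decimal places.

δ_mix = f_A·δ_A + f_B·δ_B
δ_mix = 0.58 × (-78.31) + 0.42 × (-64.13)
δ_mix = -45.420 + -26.935 = -72.354 per mil

-72.35 per mil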